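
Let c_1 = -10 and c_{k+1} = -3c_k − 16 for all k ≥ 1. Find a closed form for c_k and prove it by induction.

Claim: c_k = 2·(-3)^k − 4.

Base case: c_1 = -10, and 2·(-3)^1 − 4 = -6 − 4 = -10.
Assume c_j = 2·(-3)^j − 4 for some j ≥ 1.
Then c_{j+1} = -3c_j − 16 = -3·(2·(-3)^j − 4) − 16 = -6·(-3)^j + 12 − 16 = 2·(-3)^{j+1} − 4.
Hence c_k = 2·(-3)^k − 4 for every k ≥ 1, by induction.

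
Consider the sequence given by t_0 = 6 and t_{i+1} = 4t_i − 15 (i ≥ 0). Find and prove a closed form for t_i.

Claim: t_i = 4^i + 5.

Base case: t_0 = 6, and 4^0 + 5 = 1 + 5 = 6.
Assume t_r = 4^r + 5 for some r ≥ 0.
Then t_{r+1} = 4t_r − 15 = 4·(4^r + 5) − 15 = 4^{r+1} + 20 − 15 = 4^{r+1} + 5.
This completes the inductive step, so t_i = 4^i + 5 for all i ≥ 0.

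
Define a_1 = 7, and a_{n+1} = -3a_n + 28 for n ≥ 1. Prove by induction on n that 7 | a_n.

Base case: a_1 = 7 = 7·1, so 7 | a_1.
Assume 7 | a_k, so a_k = 7t for some integer t.
Then a_{k+1} = -3a_k + 28 = -3·(7t) + 28 = 7(-3t + 4), so 7 | a_{k+1}.
This completes the inductive step, so 7 | a_n for all n ≥ 1.

7 | a_n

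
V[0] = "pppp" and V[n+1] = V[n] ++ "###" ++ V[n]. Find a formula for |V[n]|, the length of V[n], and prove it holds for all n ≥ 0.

Claim: |V[n]| = 7·2^n − 3.

Base case: |V[0]| = 4, and 7·2^0 − 3 = 4.
Assume |V[r]| = 7·2^r − 3.
Then |V[r+1]| = |V[r]| + 3 + |V[r]| = 2|V[r]| + 3 = 2(7·2^r − 3) + 3 = 7·2^{r+1} − 6 + 3 = 7·2^{r+1} − 3.
By induction, |V[n]| = 7·2^n − 3 for all n ≥ 0.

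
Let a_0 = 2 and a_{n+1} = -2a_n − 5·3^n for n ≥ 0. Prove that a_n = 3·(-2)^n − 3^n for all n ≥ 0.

Base case: a_0 = 2, and 3·(-2)^0 − 3^0 = 3 − 1 = 2.
Assume a_j = 3·(-2)^j − 3^j for some j ≥ 0.
Then a_{j+1} = -2a_j − 5·3^j = -2·(3·(-2)^j − 3^j) − 5·3^j = 3·(-2)^{j+1} + 2·3^j − 5·3^j = 3·(-2)^{j+1} − 3·3^j = 3·(-2)^{j+1} − 3^{j+1}.
Hence a_n = 3·(-2)^n − 3^n for every n ≥ 0, by induction.

a_n = 3·(-2)^n − 3^n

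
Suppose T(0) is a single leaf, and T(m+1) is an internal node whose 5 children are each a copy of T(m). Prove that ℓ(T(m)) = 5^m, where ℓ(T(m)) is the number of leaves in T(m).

Base case: ℓ(T(0)) = 1, and 5^0 = 1.
Assume ℓ(T(j)) = 5^j.
Then ℓ(T(j+1)) = 5·ℓ(T(j)) = 5·5^j = 5^{j+1}.
This completes the inductive step, so ℓ(T(m)) = 5^m for all m ≥ 0.

ℓ(T(m)) = 5^m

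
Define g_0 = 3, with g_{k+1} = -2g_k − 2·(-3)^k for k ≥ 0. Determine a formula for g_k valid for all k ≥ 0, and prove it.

Claim: g_k = (-2)^k + 2·(-3)^k.

Base case: g_0 = 3, and (-2)^0 + 2·(-3)^0 = 1 + 2 = 3.
Assume g_m = (-2)^m + 2·(-3)^m for some m ≥ 0.
Then g_{m+1} = -2g_m − 2·(-3)^m = -2·((-2)^m + 2·(-3)^m) − 2·(-3)^m = (-2)^{m+1} − 4·(-3)^m − 2·(-3)^m = (-2)^{m+1} − 6·(-3)^m = (-2)^{m+1} + 2·(-3)^{m+1}.
Hence g_k = (-2)^k + 2·(-3)^k for every k ≥ 0, by induction.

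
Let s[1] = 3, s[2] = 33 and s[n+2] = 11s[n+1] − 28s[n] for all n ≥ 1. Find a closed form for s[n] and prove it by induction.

Claim: s[n] = -4^n + 7^n.

Base cases: s[1] = 3 and -4^1 + 7^1 = 3; s[2] = 33 and -4^2 + 7^2 = 33.
Assume s[i] = -4^i + 7^i for all 1 ≤ i ≤ j, where j ≥ 2.
Then s[j+1] = 11s[j] − 28s[j−1] = 11·(-4^j + 7^j) − 28·(-4^{j−1} + 7^{j−1}) = -(11·4 − 28)4^{j−1} + (11·7 − 28)7^{j−1} = -16·4^{j−1} + 49·7^{j−1} = -4^{j+1} + 7^{j+1}.
So the formula holds for j+1, and by strong induction s[n] = -4^n + 7^n for all n ≥ 1.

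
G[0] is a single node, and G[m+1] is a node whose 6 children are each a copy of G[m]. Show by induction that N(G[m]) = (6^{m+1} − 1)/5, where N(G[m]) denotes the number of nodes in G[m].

Base case: N(G[0]) = 1, and (6^{0+1} − 1)/5 = 1.
Assume N(G[r]) = (6^{r+1} − 1)/5.
Then N(G[r+1]) = 1 + 6N(G[r]) = 1 + 6·(6^{r+1} − 1)/5 = 1 + (6^{r+2} − 6)/5 = (5 + 6^{r+2} − 6)/5 = (6^{r+2} − 1)/5.
By induction, N(G[m]) = (6^{m+1} − 1)/5 for all m ≥ 0.

N(G[m]) = (6^{m+1} − 1)/5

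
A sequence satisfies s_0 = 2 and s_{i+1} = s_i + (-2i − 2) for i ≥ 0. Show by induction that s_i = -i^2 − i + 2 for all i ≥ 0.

Base case: s_0 = 2, and -0^2 − 0 + 2 = 2.
Assume s_j = -j^2 − j + 2.
Then s_{j+1} = s_j + (-2j − 2) = (-j^2 − j + 2) + (-2j − 2) = -j^2 − 3j,
and -(j+1)^2 − (j+1) + 2 = -j^2 − 3j.
Hence s_i = -i^2 − i + 2 for every i ≥ 0, by induction.

s_i = -i^2 − i + 2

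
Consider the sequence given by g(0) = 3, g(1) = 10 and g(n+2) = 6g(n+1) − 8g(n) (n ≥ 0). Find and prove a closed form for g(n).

Claim: g(n) = 2·4^n + 2^n.

Base cases: g(0) = 3 and 2·4^0 + 2^0 = 3; g(1) = 10 and 2·4^1 + 2^1 = 10.
Assume g(j) = 2·4^j + 2^j for all 0 ≤ j ≤ k, where k ≥ 1.
Then g(k+1) = 6g(k) − 8g(k−1) = 6·(2·4^k + 2^k) − 8·(2·4^{k−1} + 2^{k−1}) = 2·(6·4 − 8)4^{k−1} + (6·2 − 8)2^{k−1} = 32·4^{k−1} + 4·2^{k−1} = 2·4^{k+1} + 2^{k+1}.
Hence g(n) = 2·4^n + 2^n for every n ≥ 0, by strong induction.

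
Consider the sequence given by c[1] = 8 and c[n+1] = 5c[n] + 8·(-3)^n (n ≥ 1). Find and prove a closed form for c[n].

Claim: c[n] = 5^n − (-3)^n.

Base case: c[1] = 8, and 5^1 − (-3)^1 = 5 + 3 = 8.
Assume c[j] = 5^j − (-3)^j for some j ≥ 1.
Then c[j+1] = 5c[j] + 8·(-3)^j = 5·(5^j − (-3)^j) + 8·(-3)^j = 5^{j+1} − 5·(-3)^j + 8·(-3)^j = 5^{j+1} + 3·(-3)^j = 5^{j+1} − (-3)^{j+1}.
By induction, c[n] = 5^n − (-3)^n for all n ≥ 1.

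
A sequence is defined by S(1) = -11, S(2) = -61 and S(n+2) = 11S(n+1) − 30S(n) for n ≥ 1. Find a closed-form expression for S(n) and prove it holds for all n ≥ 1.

Claim: S(n) = -6^n − 5^n.

Base cases: S(1) = -11 and -6^1 − 5^1 = -11; S(2) = -61 and -6^2 − 5^2 = -61.
Assume S(j) = -6^j − 5^j for all 1 ≤ j ≤ r, where r ≥ 2.
Then S(r+1) = 11S(r) − 30S(r−1) = 11·(-6^r − 5^r) − 30·(-6^{r−1} − 5^{r−1}) = -(11·6 − 30)6^{r−1} − (11·5 − 30)5^{r−1} = -36·6^{r−1} − 25·5^{r−1} = -6^{r+1} − 5^{r+1}.
Hence S(n) = -6^n − 5^n for every n ≥ 1, by strong induction.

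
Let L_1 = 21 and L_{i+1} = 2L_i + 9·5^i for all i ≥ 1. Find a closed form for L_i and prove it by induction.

Claim: L_i = 3·2^i + 3·5^i.

Base case: L_1 = 21, and 3·2^1 + 3·5^1 = 6 + 15 = 21.
Assume L_j = 3·2^j + 3·5^j for some j ≥ 1.
Then L_{j+1} = 2L_j + 9·5^j = 2·(3·2^j + 3·5^j) + 9·5^j = 3·2^{j+1} + 6·5^j + 9·5^j = 3·2^{j+1} + 15·5^j = 3·2^{j+1} + 3·5^{j+1}.
This completes the inductive step, so L_i = 3·2^i + 3·5^i for all i ≥ 1.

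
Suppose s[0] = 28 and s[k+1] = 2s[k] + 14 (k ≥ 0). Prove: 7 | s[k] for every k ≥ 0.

Base case: s[0] = 28 = 7·4, so 7 | s[0].
Assume 7 | s[j], so s[j] = 7t for some integer t.
Then s[j+1] = 2s[j] + 14 = 2·(7t) + 14 = 7(2t + 2), so 7 | s[j+1].
Hence 7 | s[k] for every k ≥ 0, by induction.

7 | s[k]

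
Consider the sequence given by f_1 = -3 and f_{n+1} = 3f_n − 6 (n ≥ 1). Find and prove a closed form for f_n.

Claim: f_n = -2·3^n + 3.

Base case: f_1 = -3, and -2·3^1 + 3 = -6 + 3 = -3.
Assume f_j = -2·3^j + 3 for some j ≥ 1.
Then f_{j+1} = 3f_j − 6 = 3·(-2·3^j + 3) − 6 = -6·3^j + 9 − 6 = -2·3^{j+1} + 3.
By induction, f_n = -2·3^n + 3 for all n ≥ 1.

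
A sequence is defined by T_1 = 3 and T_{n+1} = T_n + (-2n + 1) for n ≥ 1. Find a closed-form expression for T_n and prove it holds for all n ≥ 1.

Claim: T_n = -n^2 + 2n + 2.

Base case: T_1 = 3, and -1^2 + 2·1 + 2 = 3.
Assume T_j = -j^2 + 2j + 2.
Then T_{j+1} = T_j + (-2j + 1) = (-j^2 + 2j + 2) + (-2j + 1) = -j^2 + 3,
and -(j+1)^2 + 2·(j+1) + 2 = -j^2 + 3.
Hence T_n = -n^2 + 2n + 2 for every n ≥ 1, by induction.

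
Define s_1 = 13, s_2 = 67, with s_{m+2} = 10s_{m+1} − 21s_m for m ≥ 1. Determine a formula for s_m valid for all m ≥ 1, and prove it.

Claim: s_m = 7^m + 2·3^m.

Base cases: s_1 = 13 and 7^1 + 2·3^1 = 13; s_2 = 67 and 7^2 + 2·3^2 = 67.
Assume s_j = 7^j + 2·3^j for all 1 ≤ j ≤ r, where r ≥ 2.
Then s_{r+1} = 10s_r − 21s_{r−1} = 10·(7^r + 2·3^r) − 21·(7^{r−1} + 2·3^{r−1}) = (10·7 − 21)7^{r−1} + 2·(10·3 − 21)3^{r−1} = 49·7^{r−1} + 18·3^{r−1} = 7^{r+1} + 2·3^{r+1}.
By strong induction, s_m = 7^m + 2·3^m for all m ≥ 1.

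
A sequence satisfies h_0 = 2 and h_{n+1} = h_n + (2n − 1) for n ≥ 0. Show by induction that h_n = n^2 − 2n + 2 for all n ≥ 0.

Base case: h_0 = 2, and 0^2 − 2·0 + 2 = 2.
Assume h_k = k^2 − 2k + 2.
Then h_{k+1} = h_k + (2k − 1) = (k^2 − 2k + 2) + (2k − 1) = k^2 + 1,
and (k+1)^2 − 2·(k+1) + 2 = k^2 + 1.
By induction, h_n = n^2 − 2n + 2 for all n ≥ 0.

h_n = n^2 − 2n + 2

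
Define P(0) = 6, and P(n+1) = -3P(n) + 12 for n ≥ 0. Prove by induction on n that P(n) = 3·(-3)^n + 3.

Base case: P(0) = 6, and 3·(-3)^0 + 3 = 3 + 3 = 6.
Assume P(r) = 3·(-3)^r + 3 for some r ≥ 0.
Then P(r+1) = -3P(r) + 12 = -3·(3·(-3)^r + 3) + 12 = -9·(-3)^r − 9 + 12 = 3·(-3)^{r+1} + 3.
So the formula holds for r+1, and by induction P(n) = 3·(-3)^n + 3 for all n ≥ 0.

P(n) = 3·(-3)^n + 3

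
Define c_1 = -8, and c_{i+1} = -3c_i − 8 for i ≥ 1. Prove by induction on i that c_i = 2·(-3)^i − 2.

Base case: c_1 = -8, and 2·(-3)^1 − 2 = -6 − 2 = -8.
Assume c_j = 2·(-3)^j − 2 for some j ≥ 1.
Then c_{j+1} = -3c_j − 8 = -3·(2·(-3)^j − 2) − 8 = -6·(-3)^j + 6 − 8 = 2·(-3)^{j+1} − 2.
This completes the inductive step, so c_i = 2·(-3)^i − 2 for all i ≥ 1.

c_i = 2·(-3)^i − 2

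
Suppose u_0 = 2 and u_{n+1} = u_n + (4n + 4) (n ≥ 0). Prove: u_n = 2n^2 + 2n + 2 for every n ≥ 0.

Base case: u_0 = 2, and 2·0^2 + 2·0 + 2 = 2.
Assume u_r = 2r^2 + 2r + 2.
Then u_{r+1} = u_r + (4r + 4) = (2r^2 + 2r + 2) + (4r + 4) = 2r^2 + 6r + 6,
and 2·(r+1)^2 + 2·(r+1) + 2 = 2r^2 + 6r + 6.
By induction, u_n = 2n^2 + 2n + 2 for all n ≥ 0.

u_n = 2n^2 + 2n + 2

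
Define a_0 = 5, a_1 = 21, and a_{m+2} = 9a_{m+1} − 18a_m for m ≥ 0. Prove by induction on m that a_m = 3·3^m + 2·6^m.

Base cases: a_0 = 5 and 3·3^0 + 2·6^0 = 5; a_1 = 21 and 3·3^1 + 2·6^1 = 21.
Assume a_j = 3·3^j + 2·6^j for all 0 ≤ j ≤ k, where k ≥ 1.
Then a_{k+1} = 9a_k − 18a_{k−1} = 9·(3·3^k + 2·6^k) − 18·(3·3^{k−1} + 2·6^{k−1}) = 3·(9·3 − 18)3^{k−1} + 2·(9·6 − 18)6^{k−1} = 27·3^{k−1} + 72·6^{k−1} = 3·3^{k+1} + 2·6^{k+1}.
By strong induction, a_m = 3·3^m + 2·6^m for all m ≥ 0.

a_m = 3·3^m + 2·6^m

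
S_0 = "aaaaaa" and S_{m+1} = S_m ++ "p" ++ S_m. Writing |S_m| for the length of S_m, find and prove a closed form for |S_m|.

Claim: |S_m| = 7·2^m − 1.

Base case: |S_0| = 6, and 7·2^0 − 1 = 6.
Assume |S_j| = 7·2^j − 1.
Then |S_{j+1}| = |S_j| + 1 + |S_j| = 2|S_j| + 1 = 2(7·2^j − 1) + 1 = 7·2^{j+1} − 2 + 1 = 7·2^{j+1} − 1.
This completes the inductive step, so |S_m| = 7·2^m − 1 for all m ≥ 0.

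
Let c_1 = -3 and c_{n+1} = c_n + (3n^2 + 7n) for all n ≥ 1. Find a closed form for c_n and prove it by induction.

Claim: c_n = n^3 + 2n^2 − 3n − 3.

Base case: c_1 = -3, and 1^3 + 2·1^2 − 3·1 − 3 = -3.
Assume c_j = j^3 + 2j^2 − 3j − 3.
Then c_{j+1} = c_j + (3j^2 + 7j) = (j^3 + 2j^2 − 3j − 3) + (3j^2 + 7j) = j^3 + 5j^2 + 4j − 3,
and (j+1)^3 + 2·(j+1)^2 − 3·(j+1) − 3 = j^3 + 5j^2 + 4j − 3.
This completes the inductive step, so c_n = n^3 + 2n^2 − 3n − 3 for all n ≥ 1.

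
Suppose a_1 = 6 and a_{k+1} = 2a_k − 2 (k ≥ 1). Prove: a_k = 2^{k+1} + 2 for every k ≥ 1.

Base case: a_1 = 6, and 2^{1+1} + 2 = 4 + 2 = 6.
Assume a_r = 2^{r+1} + 2 for some r ≥ 1.
Then a_{r+1} = 2a_r − 2 = 2·(2^{r+1} + 2) − 2 = 2^{r+2} + 4 − 2 = 2^{r+2} + 2.
Hence a_k = 2^{k+1} + 2 for every k ≥ 1, by induction.

a_k = 2^{k+1} + 2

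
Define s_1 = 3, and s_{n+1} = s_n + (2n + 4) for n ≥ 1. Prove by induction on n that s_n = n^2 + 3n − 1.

Base case: s_1 = 3, and 1^2 + 3·1 − 1 = 3.
Assume s_k = k^2 + 3k − 1.
Then s_{k+1} = s_k + (2k + 4) = (k^2 + 3k − 1) + (2k + 4) = k^2 + 5k + 3,
and (k+1)^2 + 3·(k+1) − 1 = k^2 + 5k + 3.
Hence s_n = n^2 + 3n − 1 for every n ≥ 1, by induction.

s_n = n^2 + 3n − 1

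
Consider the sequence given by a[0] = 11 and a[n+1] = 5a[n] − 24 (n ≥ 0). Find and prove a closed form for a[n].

Claim: a[n] = 5^{n+1} + 6.

Base case: a[0] = 11, and 5^{0+1} + 6 = 5 + 6 = 11.
Assume a[j] = 5^{j+1} + 6 for some j ≥ 0.
Then a[j+1] = 5a[j] − 24 = 5·(5^{j+1} + 6) − 24 = 5^{j+2} + 30 − 24 = 5^{j+2} + 6.
This completes the inductive step, so a[n] = 5^{n+1} + 6 for all n ≥ 0.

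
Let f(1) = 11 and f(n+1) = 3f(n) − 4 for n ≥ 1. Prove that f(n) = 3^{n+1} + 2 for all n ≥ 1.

Base case: f(1) = 11, and 3^{1+1} + 2 = 9 + 2 = 11.
Assume f(m) = 3^{m+1} + 2 for some m ≥ 1.
Then f(m+1) = 3f(m) − 4 = 3·(3^{m+1} + 2) − 4 = 3^{m+2} + 6 − 4 = 3^{m+2} + 2.
By induction, f(n) = 3^{n+1} + 2 for all n ≥ 1.

f(n) = 3^{n+1} + 2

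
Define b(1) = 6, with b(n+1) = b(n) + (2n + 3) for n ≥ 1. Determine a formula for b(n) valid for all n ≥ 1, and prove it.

Claim: b(n) = n^2 + 2n + 3.

Base case: b(1) = 6, and 1^2 + 2·1 + 3 = 6.
Assume b(j) = j^2 + 2j + 3.
Then b(j+1) = b(j) + (2j + 3) = (j^2 + 2j + 3) + (2j + 3) = j^2 + 4j + 6,
and (j+1)^2 + 2·(j+1) + 3 = j^2 + 4j + 6.
By induction, b(n) = n^2 + 2n + 3 for all n ≥ 1.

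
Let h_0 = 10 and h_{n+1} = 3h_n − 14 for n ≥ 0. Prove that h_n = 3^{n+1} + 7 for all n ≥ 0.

Base case: h_0 = 10, and 3^{0+1} + 7 = 3 + 7 = 10.
Assume h_j = 3^{j+1} + 7 for some j ≥ 0.
Then h_{j+1} = 3h_j − 14 = 3·(3^{j+1} + 7) − 14 = 3^{j+2} + 21 − 14 = 3^{j+2} + 7.
This completes the inductive step, so h_n = 3^{n+1} + 7 for all n ≥ 0.

h_n = 3^{n+1} + 7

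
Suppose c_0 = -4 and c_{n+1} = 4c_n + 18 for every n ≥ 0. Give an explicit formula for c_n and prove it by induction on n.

Claim: c_n = 2·4^n − 6.

Base case: c_0 = -4, and 2·4^0 − 6 = 2 − 6 = -4.
Assume c_j = 2·4^j − 6 for some j ≥ 0.
Then c_{j+1} = 4c_j + 18 = 4·(2·4^j − 6) + 18 = 8·4^j − 24 + 18 = 2·4^{j+1} − 6.
So the formula holds for j+1, and by induction c_n = 2·4^n − 6 for all n ≥ 0.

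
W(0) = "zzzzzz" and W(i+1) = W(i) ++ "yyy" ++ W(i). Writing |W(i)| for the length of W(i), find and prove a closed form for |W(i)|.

Claim: |W(i)| = 9·2^i − 3.

Base case: |W(0)| = 6, and 9·2^0 − 3 = 6.
Assume |W(m)| = 9·2^m − 3.
Then |W(m+1)| = |W(m)| + 3 + |W(m)| = 2|W(m)| + 3 = 2(9·2^m − 3) + 3 = 9·2^{m+1} − 6 + 3 = 9·2^{m+1} − 3.
By induction, |W(i)| = 9·2^i − 3 for all i ≥ 0.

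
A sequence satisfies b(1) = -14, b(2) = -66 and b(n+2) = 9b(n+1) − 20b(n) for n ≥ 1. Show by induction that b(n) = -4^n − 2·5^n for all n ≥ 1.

Base cases: b(1) = -14 and -4^1 − 2·5^1 = -14; b(2) = -66 and -4^2 − 2·5^2 = -66.
Assume b(j) = -4^j − 2·5^j for all 1 ≤ j ≤ m, where m ≥ 2.
Then b(m+1) = 9b(m) − 20b(m−1) = 9·(-4^m − 2·5^m) − 20·(-4^{m−1} − 2·5^{m−1}) = -(9·4 − 20)4^{m−1} − 2·(9·5 − 20)5^{m−1} = -16·4^{m−1} − 50·5^{m−1} = -4^{m+1} − 2·5^{m+1}.
This completes the inductive step, so b(n) = -4^n − 2·5^n for all n ≥ 1.

b(n) = -4^n − 2·5^n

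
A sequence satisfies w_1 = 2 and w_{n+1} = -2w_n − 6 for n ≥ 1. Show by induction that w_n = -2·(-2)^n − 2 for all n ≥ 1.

Base case: w_1 = 2, and -2·(-2)^1 − 2 = 4 − 2 = 2.
Assume w_k = -2·(-2)^k − 2 for some k ≥ 1.
Then w_{k+1} = -2w_k − 6 = -2·(-2·(-2)^k − 2) − 6 = 4·(-2)^k + 4 − 6 = -2·(-2)^{k+1} − 2.
So the formula holds for k+1, and by induction w_n = -2·(-2)^n − 2 for all n ≥ 1.

w_n = -2·(-2)^n − 2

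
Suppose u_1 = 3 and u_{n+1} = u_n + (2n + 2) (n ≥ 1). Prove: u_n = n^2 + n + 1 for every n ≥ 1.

Base case: u_1 = 3, and 1^2 + 1 + 1 = 3.
Assume u_k = k^2 + k + 1.
Then u_{k+1} = u_k + (2k + 2) = (k^2 + k + 1) + (2k + 2) = k^2 + 3k + 3,
and (k+1)^2 + (k+1) + 1 = k^2 + 3k + 3.
This completes the inductive step, so u_n = n^2 + n + 1 for all n ≥ 1.

u_n = n^2 + n + 1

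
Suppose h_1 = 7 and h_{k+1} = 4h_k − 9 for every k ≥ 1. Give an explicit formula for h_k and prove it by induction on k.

Claim: h_k = 4^k + 3.

Base case: h_1 = 7, and 4^1 + 3 = 4 + 3 = 7.
Assume h_r = 4^r + 3 for some r ≥ 1.
Then h_{r+1} = 4h_r − 9 = 4·(4^r + 3) − 9 = 4^{r+1} + 12 − 9 = 4^{r+1} + 3.
This completes the inductive step, so h_k = 4^k + 3 for all k ≥ 1.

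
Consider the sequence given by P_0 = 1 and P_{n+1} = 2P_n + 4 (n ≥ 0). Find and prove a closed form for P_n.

Claim: P_n = 5·2^n − 4.

Base case: P_0 = 1, and 5·2^0 − 4 = 5 − 4 = 1.
Assume P_k = 5·2^k − 4 for some k ≥ 0.
Then P_{k+1} = 2P_k + 4 = 2·(5·2^k − 4) + 4 = 10·2^k − 8 + 4 = 5·2^{k+1} − 4.
By induction, P_n = 5·2^n − 4 for all n ≥ 0.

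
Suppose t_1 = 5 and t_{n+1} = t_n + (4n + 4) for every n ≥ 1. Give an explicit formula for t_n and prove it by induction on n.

Claim: t_n = 2n^2 + 2n + 1.

Base case: t_1 = 5, and 2·1^2 + 2·1 + 1 = 5.
Assume t_j = 2j^2 + 2j + 1.
Then t_{j+1} = t_j + (4j + 4) = (2j^2 + 2j + 1) + (4j + 4) = 2j^2 + 6j + 5,
and 2·(j+1)^2 + 2·(j+1) + 1 = 2j^2 + 6j + 5.
By induction, t_n = 2n^2 + 2n + 1 for all n ≥ 1.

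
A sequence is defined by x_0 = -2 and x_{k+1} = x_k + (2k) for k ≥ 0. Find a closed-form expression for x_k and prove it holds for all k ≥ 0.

Claim: x_k = k^2 − k − 2.

Base case: x_0 = -2, and 0^2 − 0 − 2 = -2.
Assume x_j = j^2 − j − 2.
Then x_{j+1} = x_j + (2j) = (j^2 − j − 2) + (2j) = j^2 + j − 2,
and (j+1)^2 − (j+1) − 2 = j^2 + j − 2.
This completes the inductive step, so x_k = k^2 − k − 2 for all k ≥ 0.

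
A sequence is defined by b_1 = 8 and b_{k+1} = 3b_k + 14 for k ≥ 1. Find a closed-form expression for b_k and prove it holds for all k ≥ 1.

Claim: b_k = 5·3^k − 7.

Base case: b_1 = 8, and 5·3^1 − 7 = 15 − 7 = 8.
Assume b_m = 5·3^m − 7 for some m ≥ 1.
Then b_{m+1} = 3b_m + 14 = 3·(5·3^m − 7) + 14 = 15·3^m − 21 + 14 = 5·3^{m+1} − 7.
So the formula holds for m+1, and by induction b_k = 5·3^k − 7 for all k ≥ 1.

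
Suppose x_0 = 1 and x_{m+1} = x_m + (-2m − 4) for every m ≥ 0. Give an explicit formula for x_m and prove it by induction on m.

Claim: x_m = -m^2 − 3m + 1.

Base case: x_0 = 1, and -0^2 − 3·0 + 1 = 1.
Assume x_k = -k^2 − 3k + 1.
Then x_{k+1} = x_k + (-2k − 4) = (-k^2 − 3k + 1) + (-2k − 4) = -k^2 − 5k − 3,
and -(k+1)^2 − 3·(k+1) + 1 = -k^2 − 5k − 3.
Hence x_m = -m^2 − 3m + 1 for every m ≥ 0, by induction.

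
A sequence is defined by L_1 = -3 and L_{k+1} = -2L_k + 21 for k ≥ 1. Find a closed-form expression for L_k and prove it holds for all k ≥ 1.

Claim: L_k = 5·(-2)^k + 7.

Base case: L_1 = -3, and 5·(-2)^1 + 7 = -10 + 7 = -3.
Assume L_r = 5·(-2)^r + 7 for some r ≥ 1.
Then L_{r+1} = -2L_r + 21 = -2·(5·(-2)^r + 7) + 21 = -10·(-2)^r − 14 + 21 = 5·(-2)^{r+1} + 7.
So the formula holds for r+1, and by induction L_k = 5·(-2)^k + 7 for all k ≥ 1.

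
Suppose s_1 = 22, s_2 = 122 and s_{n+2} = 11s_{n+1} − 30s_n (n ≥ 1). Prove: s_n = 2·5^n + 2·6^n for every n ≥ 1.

Base cases: s_1 = 22 and 2·5^1 + 2·6^1 = 22; s_2 = 122 and 2·5^2 + 2·6^2 = 122.
Assume s_j = 2·5^j + 2·6^j for all 1 ≤ j ≤ m, where m ≥ 2.
Then s_{m+1} = 11s_m − 30s_{m−1} = 11·(2·5^m + 2·6^m) − 30·(2·5^{m−1} + 2·6^{m−1}) = 2·(11·5 − 30)5^{m−1} + 2·(11·6 − 30)6^{m−1} = 50·5^{m−1} + 72·6^{m−1} = 2·5^{m+1} + 2·6^{m+1}.
By strong induction, s_n = 2·5^n + 2·6^n for all n ≥ 1.

s_n = 2·5^n + 2·6^n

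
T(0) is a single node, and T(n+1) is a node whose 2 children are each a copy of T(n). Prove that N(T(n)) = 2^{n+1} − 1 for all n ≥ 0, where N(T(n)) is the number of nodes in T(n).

Base case: N(T(0)) = 1, and 2^{0+1} − 1 = 1.
Assume N(T(r)) = 2^{r+1} − 1.
Then N(T(r+1)) = 1 + 2N(T(r)) = 1 + 2(2^{r+1} − 1) = 2^{r+2} − 2 + 1 = 2^{r+2} − 1.
So the formula holds for r+1, and by induction N(T(n)) = 2^{n+1} − 1 for all n ≥ 0.

N(T(n)) = 2^{n+1} − 1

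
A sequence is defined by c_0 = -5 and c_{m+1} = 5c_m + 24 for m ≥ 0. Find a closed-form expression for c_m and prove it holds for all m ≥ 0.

Claim: c_m = 5^m − 6.

Base case: c_0 = -5, and 5^0 − 6 = 1 − 6 = -5.
Assume c_r = 5^r − 6 for some r ≥ 0.
Then c_{r+1} = 5c_r + 24 = 5·(5^r − 6) + 24 = 5^{r+1} − 30 + 24 = 5^{r+1} − 6.
This completes the inductive step, so c_m = 5^m − 6 for all m ≥ 0.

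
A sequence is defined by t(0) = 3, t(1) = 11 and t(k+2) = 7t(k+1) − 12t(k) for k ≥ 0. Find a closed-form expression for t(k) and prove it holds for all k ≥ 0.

Claim: t(k) = 3^k + 2·4^k.

Base cases: t(0) = 3 and 3^0 + 2·4^0 = 3; t(1) = 11 and 3^1 + 2·4^1 = 11.
Assume t(i) = 3^i + 2·4^i for all 0 ≤ i ≤ j, where j ≥ 1.
Then t(j+1) = 7t(j) − 12t(j−1) = 7·(3^j + 2·4^j) − 12·(3^{j−1} + 2·4^{j−1}) = (7·3 − 12)3^{j−1} + 2·(7·4 − 12)4^{j−1} = 9·3^{j−1} + 32·4^{j−1} = 3^{j+1} + 2·4^{j+1}.
By strong induction, t(k) = 3^k + 2·4^k for all k ≥ 0.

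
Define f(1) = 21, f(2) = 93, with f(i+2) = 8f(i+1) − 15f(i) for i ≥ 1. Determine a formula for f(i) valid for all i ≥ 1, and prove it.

Claim: f(i) = 3·5^i + 2·3^i.

Base cases: f(1) = 21 and 3·5^1 + 2·3^1 = 21; f(2) = 93 and 3·5^2 + 2·3^2 = 93.
Assume f(t) = 3·5^t + 2·3^t for all 1 ≤ t ≤ j, where j ≥ 2.
Then f(j+1) = 8f(j) − 15f(j−1) = 8·(3·5^j + 2·3^j) − 15·(3·5^{j−1} + 2·3^{j−1}) = 3·(8·5 − 15)5^{j−1} + 2·(8·3 − 15)3^{j−1} = 75·5^{j−1} + 18·3^{j−1} = 3·5^{j+1} + 2·3^{j+1}.
Hence f(i) = 3·5^i + 2·3^i for every i ≥ 1, by strong induction.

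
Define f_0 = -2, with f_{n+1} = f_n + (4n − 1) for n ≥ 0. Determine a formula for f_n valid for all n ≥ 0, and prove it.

Claim: f_n = 2n^2 − 3n − 2.

Base case: f_0 = -2, and 2·0^2 − 3·0 − 2 = -2.
Assume f_m = 2m^2 − 3m − 2.
Then f_{m+1} = f_m + (4m − 1) = (2m^2 − 3m − 2) + (4m − 1) = 2m^2 + m − 3,
and 2·(m+1)^2 − 3·(m+1) − 2 = 2m^2 + m − 3.
Hence f_n = 2n^2 − 3n − 2 for every n ≥ 0, by induction.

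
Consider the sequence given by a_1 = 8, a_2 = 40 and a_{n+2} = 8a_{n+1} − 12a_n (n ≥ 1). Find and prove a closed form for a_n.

Claim: a_n = 6^n + 2^n.

Base cases: a_1 = 8 and 6^1 + 2^1 = 8; a_2 = 40 and 6^2 + 2^2 = 40.
Assume a_j = 6^j + 2^j for all 1 ≤ j ≤ m, where m ≥ 2.
Then a_{m+1} = 8a_m − 12a_{m−1} = 8·(6^m + 2^m) − 12·(6^{m−1} + 2^{m−1}) = (8·6 − 12)6^{m−1} + (8·2 − 12)2^{m−1} = 36·6^{m−1} + 4·2^{m−1} = 6^{m+1} + 2^{m+1}.
This completes the inductive step, so a_n = 6^n + 2^n for all n ≥ 1.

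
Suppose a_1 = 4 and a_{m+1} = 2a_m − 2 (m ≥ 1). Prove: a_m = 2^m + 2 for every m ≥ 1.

Base case: a_1 = 4, and 2^1 + 2 = 2 + 2 = 4.
Assume a_r = 2^r + 2 for some r ≥ 1.
Then a_{r+1} = 2a_r − 2 = 2·(2^r + 2) − 2 = 2^{r+1} + 4 − 2 = 2^{r+1} + 2.
This completes the inductive step, so a_m = 2^m + 2 for all m ≥ 1.

a_m = 2^m + 2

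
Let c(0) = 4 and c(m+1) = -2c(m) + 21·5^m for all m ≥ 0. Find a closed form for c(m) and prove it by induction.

Claim: c(m) = (-2)^m + 3·5^m.

Base case: c(0) = 4, and (-2)^0 + 3·5^0 = 1 + 3 = 4.
Assume c(r) = (-2)^r + 3·5^r for some r ≥ 0.
Then c(r+1) = -2c(r) + 21·5^r = -2·((-2)^r + 3·5^r) + 21·5^r = (-2)^{r+1} − 6·5^r + 21·5^r = (-2)^{r+1} + 15·5^r = (-2)^{r+1} + 3·5^{r+1}.
So the formula holds for r+1, and by induction c(m) = (-2)^m + 3·5^m for all m ≥ 0.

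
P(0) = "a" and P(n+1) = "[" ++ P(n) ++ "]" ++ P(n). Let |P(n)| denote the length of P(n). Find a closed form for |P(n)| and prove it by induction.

Claim: |P(n)| = 3·2^n − 2.

Base case: |P(0)| = 1, and 3·2^0 − 2 = 1.
Assume |P(r)| = 3·2^r − 2.
Then |P(r+1)| = 1 + |P(r)| + 1 + |P(r)| = 2|P(r)| + 2 = 2(3·2^r − 2) + 2 = 3·2^{r+1} − 4 + 2 = 3·2^{r+1} − 2.
Hence |P(n)| = 3·2^n − 2 for every n ≥ 0, by induction.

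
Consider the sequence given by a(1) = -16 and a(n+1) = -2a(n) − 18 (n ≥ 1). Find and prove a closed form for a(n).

Claim: a(n) = 5·(-2)^n − 6.

Base case: a(1) = -16, and 5·(-2)^1 − 6 = -10 − 6 = -16.
Assume a(r) = 5·(-2)^r − 6 for some r ≥ 1.
Then a(r+1) = -2a(r) − 18 = -2·(5·(-2)^r − 6) − 18 = -10·(-2)^r + 12 − 18 = 5·(-2)^{r+1} − 6.
So the formula holds for r+1, and by induction a(n) = 5·(-2)^n − 6 for all n ≥ 1.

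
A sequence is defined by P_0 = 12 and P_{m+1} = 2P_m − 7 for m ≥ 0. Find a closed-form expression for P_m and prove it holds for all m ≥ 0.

Claim: P_m = 5·2^m + 7.

Base case: P_0 = 12, and 5·2^0 + 7 = 5 + 7 = 12.
Assume P_j = 5·2^j + 7 for some j ≥ 0.
Then P_{j+1} = 2P_j − 7 = 2·(5·2^j + 7) − 7 = 10·2^j + 14 − 7 = 5·2^{j+1} + 7.
So the formula holds for j+1, and by induction P_m = 5·2^m + 7 for all m ≥ 0.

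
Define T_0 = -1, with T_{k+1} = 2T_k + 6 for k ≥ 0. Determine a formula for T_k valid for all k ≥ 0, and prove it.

Claim: T_k = 5·2^k − 6.

Base case: T_0 = -1, and 5·2^0 − 6 = 5 − 6 = -1.
Assume T_r = 5·2^r − 6 for some r ≥ 0.
Then T_{r+1} = 2T_r + 6 = 2·(5·2^r − 6) + 6 = 10·2^r − 12 + 6 = 5·2^{r+1} − 6.
This completes the inductive step, so T_k = 5·2^k − 6 for all k ≥ 0.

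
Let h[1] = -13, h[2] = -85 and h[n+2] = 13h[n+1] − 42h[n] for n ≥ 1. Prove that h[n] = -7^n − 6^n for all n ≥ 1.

Base cases: h[1] = -13 and -7^1 − 6^1 = -13; h[2] = -85 and -7^2 − 6^2 = -85.
Assume h[j] = -7^j − 6^j for all 1 ≤ j ≤ r, where r ≥ 2.
Then h[r+1] = 13h[r] − 42h[r−1] = 13·(-7^r − 6^r) − 42·(-7^{r−1} − 6^{r−1}) = -(13·7 − 42)7^{r−1} − (13·6 − 42)6^{r−1} = -49·7^{r−1} − 36·6^{r−1} = -7^{r+1} − 6^{r+1}.
So the formula holds for r+1, and by strong induction h[n] = -7^n − 6^n for all n ≥ 1.

h[n] = -7^n − 6^n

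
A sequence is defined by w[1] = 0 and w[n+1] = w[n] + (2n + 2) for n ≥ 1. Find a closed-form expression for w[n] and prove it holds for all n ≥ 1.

Claim: w[n] = n^2 + n − 2.

Base case: w[1] = 0, and 1^2 + 1 − 2 = 0.
Assume w[j] = j^2 + j − 2.
Then w[j+1] = w[j] + (2j + 2) = (j^2 + j − 2) + (2j + 2) = j^2 + 3j,
and (j+1)^2 + (j+1) − 2 = j^2 + 3j.
This completes the inductive step, so w[n] = n^2 + n − 2 for all n ≥ 1.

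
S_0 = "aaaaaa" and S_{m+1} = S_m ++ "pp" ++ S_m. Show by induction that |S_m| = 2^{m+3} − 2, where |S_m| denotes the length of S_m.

Base case: |S_0| = 6, and 2^{0+3} − 2 = 6.
Assume |S_k| = 2^{k+3} − 2.
Then |S_{k+1}| = |S_k| + 2 + |S_k| = 2|S_k| + 2 = 2(2^{k+3} − 2) + 2 = 2^{k+1+3} − 4 + 2 = 2^{k+1+3} − 2.
Hence |S_m| = 2^{m+3} − 2 for every m ≥ 0, by induction.

|S_m| = 2^{m+3} − 2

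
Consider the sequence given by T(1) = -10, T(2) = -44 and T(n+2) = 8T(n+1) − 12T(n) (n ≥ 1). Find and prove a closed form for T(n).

Claim: T(n) = -6^n − 2·2^n.

Base cases: T(1) = -10 and -6^1 − 2·2^1 = -10; T(2) = -44 and -6^2 − 2·2^2 = -44.
Assume T(j) = -6^j − 2·2^j for all 1 ≤ j ≤ m, where m ≥ 2.
Then T(m+1) = 8T(m) − 12T(m−1) = 8·(-6^m − 2·2^m) − 12·(-6^{m−1} − 2·2^{m−1}) = -(8·6 − 12)6^{m−1} − 2·(8·2 − 12)2^{m−1} = -36·6^{m−1} − 8·2^{m−1} = -6^{m+1} − 2·2^{m+1}.
So the formula holds for m+1, and by strong induction T(n) = -6^n − 2·2^n for all n ≥ 1.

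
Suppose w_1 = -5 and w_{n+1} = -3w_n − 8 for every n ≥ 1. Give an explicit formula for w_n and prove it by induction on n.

Claim: w_n = (-3)^n − 2.

Base case: w_1 = -5, and (-3)^1 − 2 = -3 − 2 = -5.
Assume w_r = (-3)^r − 2 for some r ≥ 1.
Then w_{r+1} = -3w_r − 8 = -3·((-3)^r − 2) − 8 = -3·(-3)^r + 6 − 8 = (-3)^{r+1} − 2.
So the formula holds for r+1, and by induction w_n = (-3)^n − 2 for all n ≥ 1.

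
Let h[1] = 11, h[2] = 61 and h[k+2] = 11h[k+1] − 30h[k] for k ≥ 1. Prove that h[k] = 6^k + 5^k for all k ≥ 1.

Base cases: h[1] = 11 and 6^1 + 5^1 = 11; h[2] = 61 and 6^2 + 5^2 = 61.
Assume h[j] = 6^j + 5^j for all 1 ≤ j ≤ r, where r ≥ 2.
Then h[r+1] = 11h[r] − 30h[r−1] = 11·(6^r + 5^r) − 30·(6^{r−1} + 5^{r−1}) = (11·6 − 30)6^{r−1} + (11·5 − 30)5^{r−1} = 36·6^{r−1} + 25·5^{r−1} = 6^{r+1} + 5^{r+1}.
So the formula holds for r+1, and by strong induction h[k] = 6^k + 5^k for all k ≥ 1.

h[k] = 6^k + 5^k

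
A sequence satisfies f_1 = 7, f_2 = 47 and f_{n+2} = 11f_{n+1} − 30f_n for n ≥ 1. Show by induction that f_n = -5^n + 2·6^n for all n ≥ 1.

Base cases: f_1 = 7 and -5^1 + 2·6^1 = 7; f_2 = 47 and -5^2 + 2·6^2 = 47.
Assume f_j = -5^j + 2·6^j for all 1 ≤ j ≤ k, where k ≥ 2.
Then f_{k+1} = 11f_k − 30f_{k−1} = 11·(-5^k + 2·6^k) − 30·(-5^{k−1} + 2·6^{k−1}) = -(11·5 − 30)5^{k−1} + 2·(11·6 − 30)6^{k−1} = -25·5^{k−1} + 72·6^{k−1} = -5^{k+1} + 2·6^{k+1}.
So the formula holds for k+1, and by strong induction f_n = -5^n + 2·6^n for all n ≥ 1.

f_n = -5^n + 2·6^n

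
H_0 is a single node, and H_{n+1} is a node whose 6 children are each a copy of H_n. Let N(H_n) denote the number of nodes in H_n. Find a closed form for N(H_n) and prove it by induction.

Claim: N(H_n) = (6^{n+1} − 1)/5.

Base case: N(H_0) = 1, and (6^{0+1} − 1)/5 = 1.
Assume N(H_r) = (6^{r+1} − 1)/5.
Then N(H_{r+1}) = 1 + 6N(H_r) = 1 + 6·(6^{r+1} − 1)/5 = 1 + (6^{r+2} − 6)/5 = (5 + 6^{r+2} − 6)/5 = (6^{r+2} − 1)/5.
By induction, N(H_n) = (6^{n+1} − 1)/5 for all n ≥ 0.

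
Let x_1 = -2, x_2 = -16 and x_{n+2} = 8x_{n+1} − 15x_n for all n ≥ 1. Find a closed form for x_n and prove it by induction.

Claim: x_n = 3^n − 5^n.

Base cases: x_1 = -2 and 3^1 − 5^1 = -2; x_2 = -16 and 3^2 − 5^2 = -16.
Assume x_j = 3^j − 5^j for all 1 ≤ j ≤ m, where m ≥ 2.
Then x_{m+1} = 8x_m − 15x_{m−1} = 8·(3^m − 5^m) − 15·(3^{m−1} − 5^{m−1}) = (8·3 − 15)3^{m−1} − (8·5 − 15)5^{m−1} = 9·3^{m−1} − 25·5^{m−1} = 3^{m+1} − 5^{m+1}.
This completes the inductive step, so x_n = 3^n − 5^n for all n ≥ 1.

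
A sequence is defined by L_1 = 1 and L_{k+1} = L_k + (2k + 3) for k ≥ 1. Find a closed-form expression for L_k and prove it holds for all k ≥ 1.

Claim: L_k = k^2 + 2k − 2.

Base case: L_1 = 1, and 1^2 + 2·1 − 2 = 1.
Assume L_r = r^2 + 2r − 2.
Then L_{r+1} = L_r + (2r + 3) = (r^2 + 2r − 2) + (2r + 3) = r^2 + 4r + 1,
and (r+1)^2 + 2·(r+1) − 2 = r^2 + 4r + 1.
By induction, L_k = k^2 + 2k − 2 for all k ≥ 1.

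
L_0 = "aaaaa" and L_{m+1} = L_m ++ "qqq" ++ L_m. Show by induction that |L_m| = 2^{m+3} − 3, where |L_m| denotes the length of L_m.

Base case: |L_0| = 5, and 2^{0+3} − 3 = 5.
Assume |L_r| = 2^{r+3} − 3.
Then |L_{r+1}| = |L_r| + 3 + |L_r| = 2|L_r| + 3 = 2(2^{r+3} − 3) + 3 = 2^{r+1+3} − 6 + 3 = 2^{r+1+3} − 3.
This completes the inductive step, so |L_m| = 2^{m+3} − 3 for all m ≥ 0.

|L_m| = 2^{m+3} − 3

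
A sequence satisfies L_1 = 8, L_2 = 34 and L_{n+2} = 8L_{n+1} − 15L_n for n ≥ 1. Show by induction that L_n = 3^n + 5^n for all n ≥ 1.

Base cases: L_1 = 8 and 3^1 + 5^1 = 8; L_2 = 34 and 3^2 + 5^2 = 34.
Assume L_j = 3^j + 5^j for all 1 ≤ j ≤ m, where m ≥ 2.
Then L_{m+1} = 8L_m − 15L_{m−1} = 8·(3^m + 5^m) − 15·(3^{m−1} + 5^{m−1}) = (8·3 − 15)3^{m−1} + (8·5 − 15)5^{m−1} = 9·3^{m−1} + 25·5^{m−1} = 3^{m+1} + 5^{m+1}.
Hence L_n = 3^n + 5^n for every n ≥ 1, by strong induction.

L_n = 3^n + 5^n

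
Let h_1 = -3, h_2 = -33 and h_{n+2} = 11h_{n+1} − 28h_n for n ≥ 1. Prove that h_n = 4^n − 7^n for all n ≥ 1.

Base cases: h_1 = -3 and 4^1 − 7^1 = -3; h_2 = -33 and 4^2 − 7^2 = -33.
Assume h_j = 4^j − 7^j for all 1 ≤ j ≤ k, where k ≥ 2.
Then h_{k+1} = 11h_k − 28h_{k−1} = 11·(4^k − 7^k) − 28·(4^{k−1} − 7^{k−1}) = (11·4 − 28)4^{k−1} − (11·7 − 28)7^{k−1} = 16·4^{k−1} − 49·7^{k−1} = 4^{k+1} − 7^{k+1}.
So the formula holds for k+1, and by strong induction h_n = 4^n − 7^n for all n ≥ 1.

h_n = 4^n − 7^n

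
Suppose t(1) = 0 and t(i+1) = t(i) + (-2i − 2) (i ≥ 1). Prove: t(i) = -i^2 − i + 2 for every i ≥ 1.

Base case: t(1) = 0, and -1^2 − 1 + 2 = 0.
Assume t(r) = -r^2 − r + 2.
Then t(r+1) = t(r) + (-2r − 2) = (-r^2 − r + 2) + (-2r − 2) = -r^2 − 3r,
and -(r+1)^2 − (r+1) + 2 = -r^2 − 3r.
By induction, t(i) = -i^2 − i + 2 for all i ≥ 1.

t(i) = -i^2 − i + 2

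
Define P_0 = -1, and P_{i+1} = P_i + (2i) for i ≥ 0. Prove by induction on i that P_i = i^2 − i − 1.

Base case: P_0 = -1, and 0^2 − 0 − 1 = -1.
Assume P_r = r^2 − r − 1.
Then P_{r+1} = P_r + (2r) = (r^2 − r − 1) + (2r) = r^2 + r − 1,
and (r+1)^2 − (r+1) − 1 = r^2 + r − 1.
Hence P_i = i^2 − i − 1 for every i ≥ 0, by induction.

P_i = i^2 − i − 1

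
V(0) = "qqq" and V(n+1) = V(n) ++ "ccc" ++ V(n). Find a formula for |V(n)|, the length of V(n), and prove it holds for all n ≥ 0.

Claim: |V(n)| = 6·2^n − 3.

Base case: |V(0)| = 3, and 6·2^0 − 3 = 3.
Assume |V(k)| = 6·2^k − 3.
Then |V(k+1)| = |V(k)| + 3 + |V(k)| = 2|V(k)| + 3 = 2(6·2^k − 3) + 3 = 6·2^{k+1} − 6 + 3 = 6·2^{k+1} − 3.
By induction, |V(n)| = 6·2^n − 3 for all n ≥ 0.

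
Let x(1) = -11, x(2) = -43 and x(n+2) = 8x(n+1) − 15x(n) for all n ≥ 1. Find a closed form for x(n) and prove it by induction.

Claim: x(n) = -5^n − 2·3^n.

Base cases: x(1) = -11 and -5^1 − 2·3^1 = -11; x(2) = -43 and -5^2 − 2·3^2 = -43.
Assume x(j) = -5^j − 2·3^j for all 1 ≤ j ≤ k, where k ≥ 2.
Then x(k+1) = 8x(k) − 15x(k−1) = 8·(-5^k − 2·3^k) − 15·(-5^{k−1} − 2·3^{k−1}) = -(8·5 − 15)5^{k−1} − 2·(8·3 − 15)3^{k−1} = -25·5^{k−1} − 18·3^{k−1} = -5^{k+1} − 2·3^{k+1}.
By strong induction, x(n) = -5^n − 2·3^n for all n ≥ 1.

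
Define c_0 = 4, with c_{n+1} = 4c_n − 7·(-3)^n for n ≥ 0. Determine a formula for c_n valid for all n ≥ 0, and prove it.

Claim: c_n = 3·4^n + (-3)^n.

Base case: c_0 = 4, and 3·4^0 + (-3)^0 = 3 + 1 = 4.
Assume c_m = 3·4^m + (-3)^m for some m ≥ 0.
Then c_{m+1} = 4c_m − 7·(-3)^m = 4·(3·4^m + (-3)^m) − 7·(-3)^m = 3·4^{m+1} + 4·(-3)^m − 7·(-3)^m = 3·4^{m+1} − 3·(-3)^m = 3·4^{m+1} + (-3)^{m+1}.
This completes the inductive step, so c_n = 3·4^n + (-3)^n for all n ≥ 0.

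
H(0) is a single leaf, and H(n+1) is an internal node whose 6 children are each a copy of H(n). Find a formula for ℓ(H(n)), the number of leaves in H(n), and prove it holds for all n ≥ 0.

Claim: ℓ(H(n)) = 6^n.

Base case: ℓ(H(0)) = 1, and 6^0 = 1.
Assume ℓ(H(m)) = 6^m.
Then ℓ(H(m+1)) = 6·ℓ(H(m)) = 6·6^m = 6^{m+1}.
This completes the inductive step, so ℓ(H(n)) = 6^n for all n ≥ 0.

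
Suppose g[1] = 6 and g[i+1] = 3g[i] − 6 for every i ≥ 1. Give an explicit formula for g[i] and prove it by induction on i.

Claim: g[i] = 3^i + 3.

Base case: g[1] = 6, and 3^1 + 3 = 3 + 3 = 6.
Assume g[k] = 3^k + 3 for some k ≥ 1.
Then g[k+1] = 3g[k] − 6 = 3·(3^k + 3) − 6 = 3^{k+1} + 9 − 6 = 3^{k+1} + 3.
So the formula holds for k+1, and by induction g[i] = 3^i + 3 for all i ≥ 1.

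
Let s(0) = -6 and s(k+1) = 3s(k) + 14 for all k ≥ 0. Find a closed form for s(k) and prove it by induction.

Claim: s(k) = 3^k − 7.

Base case: s(0) = -6, and 3^0 − 7 = 1 − 7 = -6.
Assume s(r) = 3^r − 7 for some r ≥ 0.
Then s(r+1) = 3s(r) + 14 = 3·(3^r − 7) + 14 = 3^{r+1} − 21 + 14 = 3^{r+1} − 7.
By induction, s(k) = 3^k − 7 for all k ≥ 0.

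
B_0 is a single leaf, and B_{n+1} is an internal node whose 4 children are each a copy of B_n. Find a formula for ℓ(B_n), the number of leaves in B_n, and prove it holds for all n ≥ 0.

Claim: ℓ(B_n) = 4^n.

Base case: ℓ(B_0) = 1, and 4^0 = 1.
Assume ℓ(B_r) = 4^r.
Then ℓ(B_{r+1}) = 4·ℓ(B_r) = 4·4^r = 4^{r+1}.
Hence ℓ(B_n) = 4^n for every n ≥ 0, by induction.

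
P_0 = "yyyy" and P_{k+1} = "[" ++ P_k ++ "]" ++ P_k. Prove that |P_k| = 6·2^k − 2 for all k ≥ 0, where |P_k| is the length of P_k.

Base case: |P_0| = 4, and 6·2^0 − 2 = 4.
Assume |P_m| = 6·2^m − 2.
Then |P_{m+1}| = 1 + |P_m| + 1 + |P_m| = 2|P_m| + 2 = 2(6·2^m − 2) + 2 = 6·2^{m+1} − 4 + 2 = 6·2^{m+1} − 2.
Hence |P_k| = 6·2^k − 2 for every k ≥ 0, by induction.

|P_k| = 6·2^k − 2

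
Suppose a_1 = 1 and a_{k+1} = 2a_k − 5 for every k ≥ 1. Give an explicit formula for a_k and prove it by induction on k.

Claim: a_k = -2^{k+1} + 5.

Base case: a_1 = 1, and -2^{1+1} + 5 = -4 + 5 = 1.
Assume a_r = -2^{r+1} + 5 for some r ≥ 1.
Then a_{r+1} = 2a_r − 5 = 2·(-2^{r+1} + 5) − 5 = -2^{r+2} + 10 − 5 = -2^{r+2} + 5.
So the formula holds for r+1, and by induction a_k = -2^{k+1} + 5 for all k ≥ 1.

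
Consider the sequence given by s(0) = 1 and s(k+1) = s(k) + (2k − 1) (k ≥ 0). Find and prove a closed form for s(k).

Claim: s(k) = k^2 − 2k + 1.

Base case: s(0) = 1, and 0^2 − 2·0 + 1 = 1.
Assume s(r) = r^2 − 2r + 1.
Then s(r+1) = s(r) + (2r − 1) = (r^2 − 2r + 1) + (2r − 1) = r^2,
and (r+1)^2 − 2·(r+1) + 1 = r^2.
This completes the inductive step, so s(k) = k^2 − 2k + 1 for all k ≥ 0.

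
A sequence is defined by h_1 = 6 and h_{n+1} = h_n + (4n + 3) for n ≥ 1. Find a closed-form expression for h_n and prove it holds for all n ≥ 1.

Claim: h_n = 2n^2 + n + 3.

Base case: h_1 = 6, and 2·1^2 + 1 + 3 = 6.
Assume h_m = 2m^2 + m + 3.
Then h_{m+1} = h_m + (4m + 3) = (2m^2 + m + 3) + (4m + 3) = 2m^2 + 5m + 6,
and 2·(m+1)^2 + (m+1) + 3 = 2m^2 + 5m + 6.
By induction, h_n = 2n^2 + n + 3 for all n ≥ 1.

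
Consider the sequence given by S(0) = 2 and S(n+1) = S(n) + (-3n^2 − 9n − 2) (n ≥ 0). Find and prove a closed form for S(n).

Claim: S(n) = -n^3 − 3n^2 + 2n + 2.

Base case: S(0) = 2, and -0^3 − 3·0^2 + 2·0 + 2 = 2.
Assume S(k) = -k^3 − 3k^2 + 2k + 2.
Then S(k+1) = S(k) + (-3k^2 − 9k − 2) = (-k^3 − 3k^2 + 2k + 2) + (-3k^2 − 9k − 2) = -k^3 − 6k^2 − 7k,
and -(k+1)^3 − 3·(k+1)^2 + 2·(k+1) + 2 = -k^3 − 6k^2 − 7k.
Hence S(n) = -n^3 − 3n^2 + 2n + 2 for every n ≥ 0, by induction.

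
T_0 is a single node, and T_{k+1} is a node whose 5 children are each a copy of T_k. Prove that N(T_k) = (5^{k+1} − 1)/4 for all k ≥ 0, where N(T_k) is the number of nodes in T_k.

Base case: N(T_0) = 1, and (5^{0+1} − 1)/4 = 1.
Assume N(T_r) = (5^{r+1} − 1)/4.
Then N(T_{r+1}) = 1 + 5N(T_r) = 1 + 5·(5^{r+1} − 1)/4 = 1 + (5^{r+2} − 5)/4 = (4 + 5^{r+2} − 5)/4 = (5^{r+2} − 1)/4.
By induction, N(T_k) = (5^{k+1} − 1)/4 for all k ≥ 0.

N(T_k) = (5^{k+1} − 1)/4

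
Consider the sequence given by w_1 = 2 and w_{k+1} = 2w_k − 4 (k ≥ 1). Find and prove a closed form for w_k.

Claim: w_k = -2^k + 4.

Base case: w_1 = 2, and -2^1 + 4 = -2 + 4 = 2.
Assume w_m = -2^m + 4 for some m ≥ 1.
Then w_{m+1} = 2w_m − 4 = 2·(-2^m + 4) − 4 = -2^{m+1} + 8 − 4 = -2^{m+1} + 4.
This completes the inductive step, so w_k = -2^k + 4 for all k ≥ 1.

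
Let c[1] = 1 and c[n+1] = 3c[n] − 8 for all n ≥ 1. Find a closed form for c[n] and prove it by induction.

Claim: c[n] = -3^n + 4.

Base case: c[1] = 1, and -3^1 + 4 = -3 + 4 = 1.
Assume c[k] = -3^k + 4 for some k ≥ 1.
Then c[k+1] = 3c[k] − 8 = 3·(-3^k + 4) − 8 = -3^{k+1} + 12 − 8 = -3^{k+1} + 4.
So the formula holds for k+1, and by induction c[n] = -3^n + 4 for all n ≥ 1.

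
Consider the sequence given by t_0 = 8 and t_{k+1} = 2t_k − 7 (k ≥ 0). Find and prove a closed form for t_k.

Claim: t_k = 2^k + 7.

Base case: t_0 = 8, and 2^0 + 7 = 1 + 7 = 8.
Assume t_m = 2^m + 7 for some m ≥ 0.
Then t_{m+1} = 2t_m − 7 = 2·(2^m + 7) − 7 = 2^{m+1} + 14 − 7 = 2^{m+1} + 7.
So the formula holds for m+1, and by induction t_k = 2^k + 7 for all k ≥ 0.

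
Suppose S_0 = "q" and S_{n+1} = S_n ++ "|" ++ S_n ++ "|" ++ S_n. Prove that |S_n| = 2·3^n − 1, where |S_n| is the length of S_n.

Base case: |S_0| = 1, and 2·3^0 − 1 = 1.
Assume |S_r| = 2·3^r − 1.
Then |S_{r+1}| = 3|S_r| + 2 = 3(2·3^r − 1) + 2 = 2·3^{r+1} − 3 + 2 = 2·3^{r+1} − 1.
By induction, |S_n| = 2·3^n − 1 for all n ≥ 0.

|S_n| = 2·3^n − 1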